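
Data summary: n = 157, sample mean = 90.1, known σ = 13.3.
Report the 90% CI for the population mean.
(88.35, 91.85)

z-interval (σ known):
z* = 1.645 for 90% confidence

Margin of error = z* · σ/√n = 1.645 · 13.3/√157 = 1.75

CI: (90.1 - 1.75, 90.1 + 1.75) = (88.35, 91.85)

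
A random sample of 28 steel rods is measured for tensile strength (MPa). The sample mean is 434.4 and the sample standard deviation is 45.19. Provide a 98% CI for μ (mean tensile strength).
(413.28, 455.52)

t-interval (σ unknown):
df = n - 1 = 27
t* = 2.473 for 98% confidence

Margin of error = t* · s/√n = 2.473 · 45.19/√28 = 21.12

CI: (413.28, 455.52)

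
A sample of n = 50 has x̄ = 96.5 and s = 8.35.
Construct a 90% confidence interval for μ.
(94.52, 98.48)

t-interval (σ unknown):
df = n - 1 = 49
t* = 1.677 for 90% confidence

Margin of error = t* · s/√n = 1.677 · 8.35/√50 = 1.98

CI: (94.52, 98.48)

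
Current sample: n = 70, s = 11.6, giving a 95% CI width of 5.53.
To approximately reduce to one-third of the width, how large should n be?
n ≈ 630

CI width ∝ 1/√n
To reduce width by factor 3, need √n to grow by 3 → need 3² = 9 times as many samples.

Current: n = 70, width = 5.53
New: n = 630, width ≈ 1.82

Width reduced by factor of 5.53/1.82 = 3.04.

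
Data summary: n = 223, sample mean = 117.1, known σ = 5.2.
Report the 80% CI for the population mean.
(116.65, 117.55)

z-interval (σ known):
z* = 1.282 for 80% confidence

Margin of error = z* · σ/√n = 1.282 · 5.2/√223 = 0.45

CI: (117.1 - 0.45, 117.1 + 0.45) = (116.65, 117.55)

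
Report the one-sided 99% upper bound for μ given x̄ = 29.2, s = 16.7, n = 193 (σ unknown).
μ ≤ 32.02

Upper bound (one-sided):
t* = 2.346 (one-sided for 99%)
Upper bound = x̄ + t* · s/√n = 29.2 + 2.346 · 16.7/√193 = 32.02

We are 99% confident that μ ≤ 32.02.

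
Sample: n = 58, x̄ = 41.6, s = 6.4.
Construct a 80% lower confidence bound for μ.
μ ≥ 40.89

Lower bound (one-sided):
t* = 0.848 (one-sided for 80%)
Lower bound = x̄ - t* · s/√n = 41.6 - 0.848 · 6.4/√58 = 40.89

We are 80% confident that μ ≥ 40.89.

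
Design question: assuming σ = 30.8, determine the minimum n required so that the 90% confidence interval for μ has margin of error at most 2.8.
n ≥ 328

For margin E ≤ 2.8:
n ≥ (z* · σ / E)²
n ≥ (1.645 · 30.8 / 2.8)²
n ≥ 327.43

Minimum n = 328 (rounding up)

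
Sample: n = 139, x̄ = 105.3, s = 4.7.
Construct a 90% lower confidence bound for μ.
μ ≥ 104.79

Lower bound (one-sided):
t* = 1.288 (one-sided for 90%)
Lower bound = x̄ - t* · s/√n = 105.3 - 1.288 · 4.7/√139 = 104.79

We are 90% confident that μ ≥ 104.79.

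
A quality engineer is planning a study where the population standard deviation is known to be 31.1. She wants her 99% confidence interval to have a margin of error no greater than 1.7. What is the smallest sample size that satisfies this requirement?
n ≥ 2221

For margin E ≤ 1.7:
n ≥ (z* · σ / E)²
n ≥ (2.576 · 31.1 / 1.7)²
n ≥ 2220.83

Minimum n = 2221 (rounding up)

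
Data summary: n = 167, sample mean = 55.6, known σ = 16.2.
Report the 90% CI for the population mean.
(53.54, 57.66)

z-interval (σ known):
z* = 1.645 for 90% confidence

Margin of error = z* · σ/√n = 1.645 · 16.2/√167 = 2.06

CI: (55.6 - 2.06, 55.6 + 2.06) = (53.54, 57.66)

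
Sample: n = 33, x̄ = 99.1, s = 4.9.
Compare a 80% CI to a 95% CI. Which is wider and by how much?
95% CI is wider by 1.25

df = 32
80% CI: t* = 1.309, (97.98, 100.22), width = 2 · t* · s/√n = 2.23
95% CI: t* = 2.037, (97.36, 100.84), width = 2 · t* · s/√n = 3.48

The 95% CI is wider by 3.48 - 2.23 = 1.25.
Higher confidence requires a wider interval.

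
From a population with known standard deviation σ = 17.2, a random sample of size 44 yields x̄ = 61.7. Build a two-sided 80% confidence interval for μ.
(58.38, 65.02)

z-interval (σ known):
z* = 1.282 for 80% confidence

Margin of error = z* · σ/√n = 1.282 · 17.2/√44 = 3.32

CI: (61.7 - 3.32, 61.7 + 3.32) = (58.38, 65.02)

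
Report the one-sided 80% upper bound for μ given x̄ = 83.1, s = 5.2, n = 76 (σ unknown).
μ ≤ 83.60

Upper bound (one-sided):
t* = 0.846 (one-sided for 80%)
Upper bound = x̄ + t* · s/√n = 83.1 + 0.846 · 5.2/√76 = 83.60

We are 80% confident that μ ≤ 83.60.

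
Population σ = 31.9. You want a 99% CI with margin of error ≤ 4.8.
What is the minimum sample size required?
n ≥ 294

For margin E ≤ 4.8:
n ≥ (z* · σ / E)²
n ≥ (2.576 · 31.9 / 4.8)²
n ≥ 293.08

Minimum n = 294 (rounding up)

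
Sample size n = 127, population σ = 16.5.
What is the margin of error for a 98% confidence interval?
Margin of error = 3.41

Margin of error = z* · σ/√n
= 2.326 · 16.5/√127
= 2.326 · 16.5/11.2694
= 3.41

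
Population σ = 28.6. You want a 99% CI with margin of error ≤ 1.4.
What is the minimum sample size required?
n ≥ 2770

For margin E ≤ 1.4:
n ≥ (z* · σ / E)²
n ≥ (2.576 · 28.6 / 1.4)²
n ≥ 2769.29

Minimum n = 2770 (rounding up)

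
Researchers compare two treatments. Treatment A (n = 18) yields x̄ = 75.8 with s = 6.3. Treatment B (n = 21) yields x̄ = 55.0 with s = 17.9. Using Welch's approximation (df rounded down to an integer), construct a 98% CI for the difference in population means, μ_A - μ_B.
(10.42, 31.18)

Difference: x̄₁ - x̄₂ = 20.80
SE = √(s₁²/n₁ + s₂²/n₂) = √(6.3²/18 + 17.9²/21) = 4.1788
df = 25.57 → 25 (Welch–Satterthwaite, rounded down)
t* = 2.485

CI: 20.80 ± 2.485 · 4.1788 = 20.80 ± 10.38 = (10.42, 31.18)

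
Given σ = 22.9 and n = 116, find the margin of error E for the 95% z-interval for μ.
Margin of error = 4.17

Margin of error = z* · σ/√n
= 1.960 · 22.9/√116
= 1.960 · 22.9/10.7703
= 4.17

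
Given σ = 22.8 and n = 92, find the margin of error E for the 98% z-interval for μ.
Margin of error = 5.53

Margin of error = z* · σ/√n
= 2.326 · 22.8/√92
= 2.326 · 22.8/9.5917
= 5.53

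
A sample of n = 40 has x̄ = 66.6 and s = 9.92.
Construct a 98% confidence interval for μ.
(62.79, 70.41)

t-interval (σ unknown):
df = n - 1 = 39
t* = 2.426 for 98% confidence

Margin of error = t* · s/√n = 2.426 · 9.92/√40 = 3.81

CI: (62.79, 70.41)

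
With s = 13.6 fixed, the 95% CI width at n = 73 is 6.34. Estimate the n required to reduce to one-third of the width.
n ≈ 657

CI width ∝ 1/√n
To reduce width by factor 3, need √n to grow by 3 → need 3² = 9 times as many samples.

Current: n = 73, width = 6.34
New: n = 657, width ≈ 2.08

Width reduced by factor of 6.34/2.08 = 3.05.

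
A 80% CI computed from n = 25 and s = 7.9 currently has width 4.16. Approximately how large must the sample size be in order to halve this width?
n ≈ 100

CI width ∝ 1/√n
To reduce width by factor 2, need √n to grow by 2 → need 2² = 4 times as many samples.

Current: n = 25, width = 4.16
New: n = 100, width ≈ 2.04

Width reduced by factor of 4.16/2.04 = 2.04.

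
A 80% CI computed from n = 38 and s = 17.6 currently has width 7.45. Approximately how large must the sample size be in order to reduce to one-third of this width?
n ≈ 342

CI width ∝ 1/√n
To reduce width by factor 3, need √n to grow by 3 → need 3² = 9 times as many samples.

Current: n = 38, width = 7.45
New: n = 342, width ≈ 2.44

Width reduced by factor of 7.45/2.44 = 3.05.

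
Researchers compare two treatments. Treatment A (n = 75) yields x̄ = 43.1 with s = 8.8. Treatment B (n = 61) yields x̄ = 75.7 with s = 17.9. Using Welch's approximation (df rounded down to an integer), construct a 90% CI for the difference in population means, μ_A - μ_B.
(-36.77, -28.43)

Difference: x̄₁ - x̄₂ = -32.60
SE = √(s₁²/n₁ + s₂²/n₂) = √(8.8²/75 + 17.9²/61) = 2.5070
df = 83.30 → 83 (Welch–Satterthwaite, rounded down)
t* = 1.663

CI: -32.60 ± 1.663 · 2.5070 = -32.60 ± 4.17 = (-36.77, -28.43)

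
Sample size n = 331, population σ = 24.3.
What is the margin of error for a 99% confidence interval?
Margin of error = 3.44

Margin of error = z* · σ/√n
= 2.576 · 24.3/√331
= 2.576 · 24.3/18.1934
= 3.44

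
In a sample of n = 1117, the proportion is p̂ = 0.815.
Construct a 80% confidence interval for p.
(0.800, 0.830)

Proportion CI:
SE = √(p̂(1-p̂)/n) = √(0.815 · 0.185 / 1117) = 0.01162

z* = 1.282
Margin = z* · SE = 1.282 · 0.01162 = 0.0149

CI: 0.815 ± 0.0149 = (0.800, 0.830)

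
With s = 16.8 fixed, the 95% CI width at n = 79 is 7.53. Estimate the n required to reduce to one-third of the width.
n ≈ 711

CI width ∝ 1/√n
To reduce width by factor 3, need √n to grow by 3 → need 3² = 9 times as many samples.

Current: n = 79, width = 7.53
New: n = 711, width ≈ 2.47

Width reduced by factor of 7.53/2.47 = 3.05.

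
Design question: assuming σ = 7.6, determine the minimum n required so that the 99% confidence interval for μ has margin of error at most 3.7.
n ≥ 28

For margin E ≤ 3.7:
n ≥ (z* · σ / E)²
n ≥ (2.576 · 7.6 / 3.7)²
n ≥ 28.00

Minimum n = 28 (rounding up)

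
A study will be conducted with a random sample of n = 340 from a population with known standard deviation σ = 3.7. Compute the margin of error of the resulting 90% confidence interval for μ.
Margin of error = 0.33

Margin of error = z* · σ/√n
= 1.645 · 3.7/√340
= 1.645 · 3.7/18.4391
= 0.33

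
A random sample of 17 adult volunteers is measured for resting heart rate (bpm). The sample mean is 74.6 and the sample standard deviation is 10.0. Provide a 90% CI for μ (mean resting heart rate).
(70.37, 78.83)

t-interval (σ unknown):
df = n - 1 = 16
t* = 1.746 for 90% confidence

Margin of error = t* · s/√n = 1.746 · 10.0/√17 = 4.23

CI: (70.37, 78.83)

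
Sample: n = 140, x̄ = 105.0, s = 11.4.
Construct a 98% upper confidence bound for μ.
μ ≤ 107.00

Upper bound (one-sided):
t* = 2.073 (one-sided for 98%)
Upper bound = x̄ + t* · s/√n = 105.0 + 2.073 · 11.4/√140 = 107.00

We are 98% confident that μ ≤ 107.00.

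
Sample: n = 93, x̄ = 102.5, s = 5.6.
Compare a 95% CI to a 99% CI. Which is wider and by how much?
99% CI is wider by 0.74

df = 92
95% CI: t* = 1.986, (101.35, 103.65), width = 2 · t* · s/√n = 2.31
99% CI: t* = 2.630, (100.97, 104.03), width = 2 · t* · s/√n = 3.05

The 99% CI is wider by 3.05 - 2.31 = 0.74.
Higher confidence requires a wider interval.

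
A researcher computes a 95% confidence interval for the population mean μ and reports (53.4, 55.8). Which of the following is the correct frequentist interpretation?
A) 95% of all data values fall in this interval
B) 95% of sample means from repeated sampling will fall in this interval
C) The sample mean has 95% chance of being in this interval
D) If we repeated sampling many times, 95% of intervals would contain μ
D

A) Wrong — a CI is about the parameter μ, not individual data values.
B) Wrong — coverage applies to intervals containing μ, not to future x̄ values.
C) Wrong — x̄ is observed and sits in the interval by construction.
D) Correct — this is the frequentist long-run coverage interpretation.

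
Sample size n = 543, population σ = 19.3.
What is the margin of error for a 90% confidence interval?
Margin of error = 1.36

Margin of error = z* · σ/√n
= 1.645 · 19.3/√543
= 1.645 · 19.3/23.3024
= 1.36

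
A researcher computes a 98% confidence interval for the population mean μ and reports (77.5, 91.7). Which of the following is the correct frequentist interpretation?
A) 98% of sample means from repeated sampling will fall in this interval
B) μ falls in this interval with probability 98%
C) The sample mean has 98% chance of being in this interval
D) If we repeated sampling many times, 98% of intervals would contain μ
D

A) Wrong — coverage applies to intervals containing μ, not to future x̄ values.
B) Wrong — μ is fixed; the randomness lives in the interval, not in μ.
C) Wrong — x̄ is observed and sits in the interval by construction.
D) Correct — this is the frequentist long-run coverage interpretation.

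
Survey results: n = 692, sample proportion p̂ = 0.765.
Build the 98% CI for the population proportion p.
(0.728, 0.802)

Proportion CI:
SE = √(p̂(1-p̂)/n) = √(0.765 · 0.235 / 692) = 0.01612

z* = 2.326
Margin = z* · SE = 2.326 · 0.01612 = 0.0375

CI: 0.765 ± 0.0375 = (0.728, 0.802)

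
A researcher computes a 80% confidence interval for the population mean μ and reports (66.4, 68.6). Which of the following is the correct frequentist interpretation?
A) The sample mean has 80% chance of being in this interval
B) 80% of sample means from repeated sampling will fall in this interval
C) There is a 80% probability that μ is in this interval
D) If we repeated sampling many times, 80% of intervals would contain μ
D

A) Wrong — x̄ is observed and sits in the interval by construction.
B) Wrong — coverage applies to intervals containing μ, not to future x̄ values.
C) Wrong — μ is fixed; the randomness lives in the interval, not in μ.
D) Correct — this is the frequentist long-run coverage interpretation.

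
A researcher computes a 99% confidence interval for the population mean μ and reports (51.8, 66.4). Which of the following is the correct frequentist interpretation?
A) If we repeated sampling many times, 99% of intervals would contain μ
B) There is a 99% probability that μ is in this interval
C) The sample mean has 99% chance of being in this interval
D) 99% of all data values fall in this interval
A

A) Correct — this is the frequentist long-run coverage interpretation.
B) Wrong — μ is fixed; the randomness lives in the interval, not in μ.
C) Wrong — x̄ is observed and sits in the interval by construction.
D) Wrong — a CI is about the parameter μ, not individual data values.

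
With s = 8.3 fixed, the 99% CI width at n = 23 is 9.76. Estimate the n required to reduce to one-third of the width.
n ≈ 207

CI width ∝ 1/√n
To reduce width by factor 3, need √n to grow by 3 → need 3² = 9 times as many samples.

Current: n = 23, width = 9.76
New: n = 207, width ≈ 3.00

Width reduced by factor of 9.76/3.00 = 3.25.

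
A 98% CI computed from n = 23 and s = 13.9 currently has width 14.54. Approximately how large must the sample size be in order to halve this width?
n ≈ 92

CI width ∝ 1/√n
To reduce width by factor 2, need √n to grow by 2 → need 2² = 4 times as many samples.

Current: n = 23, width = 14.54
New: n = 92, width ≈ 6.86

Width reduced by factor of 14.54/6.86 = 2.12.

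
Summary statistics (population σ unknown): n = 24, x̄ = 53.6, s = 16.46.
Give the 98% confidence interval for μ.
(45.20, 62.00)

t-interval (σ unknown):
df = n - 1 = 23
t* = 2.500 for 98% confidence

Margin of error = t* · s/√n = 2.500 · 16.46/√24 = 8.40

CI: (45.20, 62.00)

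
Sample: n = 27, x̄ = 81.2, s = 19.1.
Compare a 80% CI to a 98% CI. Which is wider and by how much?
98% CI is wider by 8.55

df = 26
80% CI: t* = 1.315, (76.37, 86.03), width = 2 · t* · s/√n = 9.67
98% CI: t* = 2.479, (72.09, 90.31), width = 2 · t* · s/√n = 18.22

The 98% CI is wider by 18.22 - 9.67 = 8.55.
Higher confidence requires a wider interval.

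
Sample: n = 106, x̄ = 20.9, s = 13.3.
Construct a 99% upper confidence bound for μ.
μ ≤ 23.95

Upper bound (one-sided):
t* = 2.362 (one-sided for 99%)
Upper bound = x̄ + t* · s/√n = 20.9 + 2.362 · 13.3/√106 = 23.95

We are 99% confident that μ ≤ 23.95.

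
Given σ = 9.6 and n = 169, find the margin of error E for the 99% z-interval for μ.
Margin of error = 1.90

Margin of error = z* · σ/√n
= 2.576 · 9.6/√169
= 2.576 · 9.6/13.0000
= 1.90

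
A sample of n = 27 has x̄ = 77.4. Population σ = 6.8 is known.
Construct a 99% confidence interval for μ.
(74.03, 80.77)

z-interval (σ known):
z* = 2.576 for 99% confidence

Margin of error = z* · σ/√n = 2.576 · 6.8/√27 = 3.37

CI: (77.4 - 3.37, 77.4 + 3.37) = (74.03, 80.77)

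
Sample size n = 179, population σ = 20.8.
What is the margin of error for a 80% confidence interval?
Margin of error = 1.99

Margin of error = z* · σ/√n
= 1.282 · 20.8/√179
= 1.282 · 20.8/13.3791
= 1.99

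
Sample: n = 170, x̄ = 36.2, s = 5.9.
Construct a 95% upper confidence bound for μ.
μ ≤ 36.95

Upper bound (one-sided):
t* = 1.654 (one-sided for 95%)
Upper bound = x̄ + t* · s/√n = 36.2 + 1.654 · 5.9/√170 = 36.95

We are 95% confident that μ ≤ 36.95.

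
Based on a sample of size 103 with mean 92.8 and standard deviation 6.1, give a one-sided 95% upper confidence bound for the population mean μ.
μ ≤ 93.80

Upper bound (one-sided):
t* = 1.660 (one-sided for 95%)
Upper bound = x̄ + t* · s/√n = 92.8 + 1.660 · 6.1/√103 = 93.80

We are 95% confident that μ ≤ 93.80.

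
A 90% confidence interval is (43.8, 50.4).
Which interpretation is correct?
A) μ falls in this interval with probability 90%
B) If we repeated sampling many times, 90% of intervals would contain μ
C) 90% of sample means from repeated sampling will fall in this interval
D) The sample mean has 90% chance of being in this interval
B

A) Wrong — μ is fixed; the randomness lives in the interval, not in μ.
B) Correct — this is the frequentist long-run coverage interpretation.
C) Wrong — coverage applies to intervals containing μ, not to future x̄ values.
D) Wrong — x̄ is observed and sits in the interval by construction.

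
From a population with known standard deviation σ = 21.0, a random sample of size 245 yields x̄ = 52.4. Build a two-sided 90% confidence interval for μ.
(50.19, 54.61)

z-interval (σ known):
z* = 1.645 for 90% confidence

Margin of error = z* · σ/√n = 1.645 · 21.0/√245 = 2.21

CI: (52.4 - 2.21, 52.4 + 2.21) = (50.19, 54.61)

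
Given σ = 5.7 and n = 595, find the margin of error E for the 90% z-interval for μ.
Margin of error = 0.38

Margin of error = z* · σ/√n
= 1.645 · 5.7/√595
= 1.645 · 5.7/24.3926
= 0.38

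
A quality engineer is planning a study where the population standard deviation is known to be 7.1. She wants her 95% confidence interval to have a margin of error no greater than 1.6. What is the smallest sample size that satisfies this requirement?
n ≥ 76

For margin E ≤ 1.6:
n ≥ (z* · σ / E)²
n ≥ (1.960 · 7.1 / 1.6)²
n ≥ 75.65

Minimum n = 76 (rounding up)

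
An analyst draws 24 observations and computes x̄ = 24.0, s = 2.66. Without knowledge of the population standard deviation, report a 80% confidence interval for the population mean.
(23.28, 24.72)

t-interval (σ unknown):
df = n - 1 = 23
t* = 1.319 for 80% confidence

Margin of error = t* · s/√n = 1.319 · 2.66/√24 = 0.72

CI: (23.28, 24.72)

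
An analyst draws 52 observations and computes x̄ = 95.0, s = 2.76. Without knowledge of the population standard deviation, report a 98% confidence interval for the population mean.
(94.08, 95.92)

t-interval (σ unknown):
df = n - 1 = 51
t* = 2.402 for 98% confidence

Margin of error = t* · s/√n = 2.402 · 2.76/√52 = 0.92

CI: (94.08, 95.92)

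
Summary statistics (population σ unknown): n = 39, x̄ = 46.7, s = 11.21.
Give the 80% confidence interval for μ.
(44.36, 49.04)

t-interval (σ unknown):
df = n - 1 = 38
t* = 1.304 for 80% confidence

Margin of error = t* · s/√n = 1.304 · 11.21/√39 = 2.34

CI: (44.36, 49.04)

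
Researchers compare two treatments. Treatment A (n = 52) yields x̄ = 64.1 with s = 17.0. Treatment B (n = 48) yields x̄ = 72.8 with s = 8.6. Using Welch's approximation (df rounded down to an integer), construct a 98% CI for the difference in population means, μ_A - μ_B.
(-15.03, -2.37)

Difference: x̄₁ - x̄₂ = -8.70
SE = √(s₁²/n₁ + s₂²/n₂) = √(17.0²/52 + 8.6²/48) = 2.6643
df = 76.79 → 76 (Welch–Satterthwaite, rounded down)
t* = 2.376

CI: -8.70 ± 2.376 · 2.6643 = -8.70 ± 6.33 = (-15.03, -2.37)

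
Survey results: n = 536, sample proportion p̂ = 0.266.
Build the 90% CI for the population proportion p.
(0.235, 0.297)

Proportion CI:
SE = √(p̂(1-p̂)/n) = √(0.266 · 0.734 / 536) = 0.01909

z* = 1.645
Margin = z* · SE = 1.645 · 0.01909 = 0.0314

CI: 0.266 ± 0.0314 = (0.235, 0.297)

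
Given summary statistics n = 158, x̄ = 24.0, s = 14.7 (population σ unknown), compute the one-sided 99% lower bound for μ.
μ ≥ 21.25

Lower bound (one-sided):
t* = 2.350 (one-sided for 99%)
Lower bound = x̄ - t* · s/√n = 24.0 - 2.350 · 14.7/√158 = 21.25

We are 99% confident that μ ≥ 21.25.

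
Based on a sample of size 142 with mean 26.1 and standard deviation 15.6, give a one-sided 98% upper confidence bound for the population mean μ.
μ ≤ 28.81

Upper bound (one-sided):
t* = 2.073 (one-sided for 98%)
Upper bound = x̄ + t* · s/√n = 26.1 + 2.073 · 15.6/√142 = 28.81

We are 98% confident that μ ≤ 28.81.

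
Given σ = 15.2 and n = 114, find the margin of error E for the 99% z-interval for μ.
Margin of error = 3.67

Margin of error = z* · σ/√n
= 2.576 · 15.2/√114
= 2.576 · 15.2/10.6771
= 3.67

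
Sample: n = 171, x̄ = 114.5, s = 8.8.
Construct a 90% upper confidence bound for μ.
μ ≤ 115.37

Upper bound (one-sided):
t* = 1.287 (one-sided for 90%)
Upper bound = x̄ + t* · s/√n = 114.5 + 1.287 · 8.8/√171 = 115.37

We are 90% confident that μ ≤ 115.37.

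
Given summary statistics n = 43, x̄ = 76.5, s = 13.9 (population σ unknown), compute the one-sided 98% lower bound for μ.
μ ≥ 72.01

Lower bound (one-sided):
t* = 2.120 (one-sided for 98%)
Lower bound = x̄ - t* · s/√n = 76.5 - 2.120 · 13.9/√43 = 72.01

We are 98% confident that μ ≥ 72.01.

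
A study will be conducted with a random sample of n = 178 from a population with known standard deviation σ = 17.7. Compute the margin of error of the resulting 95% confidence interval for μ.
Margin of error = 2.60

Margin of error = z* · σ/√n
= 1.960 · 17.7/√178
= 1.960 · 17.7/13.3417
= 2.60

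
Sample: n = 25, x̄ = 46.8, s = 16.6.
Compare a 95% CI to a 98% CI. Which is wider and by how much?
98% CI is wider by 2.85

df = 24
95% CI: t* = 2.064, (39.95, 53.65), width = 2 · t* · s/√n = 13.70
98% CI: t* = 2.492, (38.53, 55.07), width = 2 · t* · s/√n = 16.55

The 98% CI is wider by 16.55 - 13.70 = 2.85.
Higher confidence requires a wider interval.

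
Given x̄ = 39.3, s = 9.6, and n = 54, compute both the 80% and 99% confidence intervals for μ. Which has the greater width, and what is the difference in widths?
99% CI is wider by 3.59

df = 53
80% CI: t* = 1.298, (37.60, 41.00), width = 2 · t* · s/√n = 3.39
99% CI: t* = 2.672, (35.81, 42.79), width = 2 · t* · s/√n = 6.98

The 99% CI is wider by 6.98 - 3.39 = 3.59.
Higher confidence requires a wider interval.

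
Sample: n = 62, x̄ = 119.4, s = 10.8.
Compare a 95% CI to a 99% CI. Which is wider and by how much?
99% CI is wider by 1.80

df = 61
95% CI: t* = 2.000, (116.66, 122.14), width = 2 · t* · s/√n = 5.49
99% CI: t* = 2.659, (115.75, 123.05), width = 2 · t* · s/√n = 7.29

The 99% CI is wider by 7.29 - 5.49 = 1.80.
Higher confidence requires a wider interval.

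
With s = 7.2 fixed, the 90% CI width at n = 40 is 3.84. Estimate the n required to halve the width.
n ≈ 160

CI width ∝ 1/√n
To reduce width by factor 2, need √n to grow by 2 → need 2² = 4 times as many samples.

Current: n = 40, width = 3.84
New: n = 160, width ≈ 1.88

Width reduced by factor of 3.84/1.88 = 2.04.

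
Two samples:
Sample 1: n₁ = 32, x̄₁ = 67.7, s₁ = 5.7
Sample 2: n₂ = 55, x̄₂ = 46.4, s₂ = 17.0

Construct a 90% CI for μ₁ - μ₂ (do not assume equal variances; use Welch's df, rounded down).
(17.13, 25.47)

Difference: x̄₁ - x̄₂ = 21.30
SE = √(s₁²/n₁ + s₂²/n₂) = √(5.7²/32 + 17.0²/55) = 2.5040
df = 72.19 → 72 (Welch–Satterthwaite, rounded down)
t* = 1.666

CI: 21.30 ± 1.666 · 2.5040 = 21.30 ± 4.17 = (17.13, 25.47)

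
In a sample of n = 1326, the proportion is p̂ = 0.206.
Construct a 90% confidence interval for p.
(0.188, 0.224)

Proportion CI:
SE = √(p̂(1-p̂)/n) = √(0.206 · 0.794 / 1326) = 0.01111

z* = 1.645
Margin = z* · SE = 1.645 · 0.01111 = 0.0183

CI: 0.206 ± 0.0183 = (0.188, 0.224)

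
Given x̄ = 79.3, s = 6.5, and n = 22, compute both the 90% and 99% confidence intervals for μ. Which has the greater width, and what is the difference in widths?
99% CI is wider by 3.08

df = 21
90% CI: t* = 1.721, (76.92, 81.68), width = 2 · t* · s/√n = 4.77
99% CI: t* = 2.831, (75.38, 83.22), width = 2 · t* · s/√n = 7.85

The 99% CI is wider by 7.85 - 4.77 = 3.08.
Higher confidence requires a wider interval.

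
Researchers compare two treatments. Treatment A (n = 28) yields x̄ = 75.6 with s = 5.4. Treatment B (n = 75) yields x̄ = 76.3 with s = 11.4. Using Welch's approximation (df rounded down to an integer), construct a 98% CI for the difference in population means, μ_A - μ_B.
(-4.64, 3.24)

Difference: x̄₁ - x̄₂ = -0.70
SE = √(s₁²/n₁ + s₂²/n₂) = √(5.4²/28 + 11.4²/75) = 1.6656
df = 95.32 → 95 (Welch–Satterthwaite, rounded down)
t* = 2.366

CI: -0.70 ± 2.366 · 1.6656 = -0.70 ± 3.94 = (-4.64, 3.24)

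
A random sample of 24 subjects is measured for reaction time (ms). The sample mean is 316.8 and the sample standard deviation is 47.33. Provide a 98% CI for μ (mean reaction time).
(292.65, 340.95)

t-interval (σ unknown):
df = n - 1 = 23
t* = 2.500 for 98% confidence

Margin of error = t* · s/√n = 2.500 · 47.33/√24 = 24.15

CI: (292.65, 340.95)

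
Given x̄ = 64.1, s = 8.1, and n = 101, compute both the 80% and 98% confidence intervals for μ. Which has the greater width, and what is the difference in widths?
98% CI is wider by 1.73

df = 100
80% CI: t* = 1.290, (63.06, 65.14), width = 2 · t* · s/√n = 2.08
98% CI: t* = 2.364, (62.19, 66.01), width = 2 · t* · s/√n = 3.81

The 98% CI is wider by 3.81 - 2.08 = 1.73.
Higher confidence requires a wider interval.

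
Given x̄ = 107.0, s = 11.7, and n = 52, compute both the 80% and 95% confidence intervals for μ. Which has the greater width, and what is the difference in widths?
95% CI is wider by 2.31

df = 51
80% CI: t* = 1.298, (104.89, 109.11), width = 2 · t* · s/√n = 4.21
95% CI: t* = 2.008, (103.74, 110.26), width = 2 · t* · s/√n = 6.52

The 95% CI is wider by 6.52 - 4.21 = 2.31.
Higher confidence requires a wider interval.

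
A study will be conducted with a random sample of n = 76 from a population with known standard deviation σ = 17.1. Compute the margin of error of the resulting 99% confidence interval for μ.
Margin of error = 5.05

Margin of error = z* · σ/√n
= 2.576 · 17.1/√76
= 2.576 · 17.1/8.7178
= 5.05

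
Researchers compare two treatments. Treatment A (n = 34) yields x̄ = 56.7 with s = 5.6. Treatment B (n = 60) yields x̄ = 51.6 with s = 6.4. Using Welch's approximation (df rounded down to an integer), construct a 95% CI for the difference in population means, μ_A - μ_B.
(2.58, 7.62)

Difference: x̄₁ - x̄₂ = 5.10
SE = √(s₁²/n₁ + s₂²/n₂) = √(5.6²/34 + 6.4²/60) = 1.2669
df = 76.49 → 76 (Welch–Satterthwaite, rounded down)
t* = 1.992

CI: 5.10 ± 1.992 · 1.2669 = 5.10 ± 2.52 = (2.58, 7.62)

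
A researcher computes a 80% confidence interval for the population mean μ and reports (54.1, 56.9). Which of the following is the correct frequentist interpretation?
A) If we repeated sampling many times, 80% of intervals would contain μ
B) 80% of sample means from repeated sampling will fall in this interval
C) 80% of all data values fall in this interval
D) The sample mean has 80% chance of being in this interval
A

A) Correct — this is the frequentist long-run coverage interpretation.
B) Wrong — coverage applies to intervals containing μ, not to future x̄ values.
C) Wrong — a CI is about the parameter μ, not individual data values.
D) Wrong — x̄ is observed and sits in the interval by construction.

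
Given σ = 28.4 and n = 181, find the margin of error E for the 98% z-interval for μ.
Margin of error = 4.91

Margin of error = z* · σ/√n
= 2.326 · 28.4/√181
= 2.326 · 28.4/13.4536
= 4.91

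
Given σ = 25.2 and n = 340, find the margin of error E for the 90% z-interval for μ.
Margin of error = 2.25

Margin of error = z* · σ/√n
= 1.645 · 25.2/√340
= 1.645 · 25.2/18.4391
= 2.25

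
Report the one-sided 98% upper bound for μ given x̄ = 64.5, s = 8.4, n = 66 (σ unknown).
μ ≤ 66.67

Upper bound (one-sided):
t* = 2.096 (one-sided for 98%)
Upper bound = x̄ + t* · s/√n = 64.5 + 2.096 · 8.4/√66 = 66.67

We are 98% confident that μ ≤ 66.67.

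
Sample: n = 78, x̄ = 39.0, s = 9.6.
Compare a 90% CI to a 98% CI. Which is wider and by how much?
98% CI is wider by 1.55

df = 77
90% CI: t* = 1.665, (37.19, 40.81), width = 2 · t* · s/√n = 3.62
98% CI: t* = 2.376, (36.42, 41.58), width = 2 · t* · s/√n = 5.17

The 98% CI is wider by 5.17 - 3.62 = 1.55.
Higher confidence requires a wider interval.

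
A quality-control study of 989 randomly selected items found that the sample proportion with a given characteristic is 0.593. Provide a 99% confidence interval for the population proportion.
(0.553, 0.633)

Proportion CI:
SE = √(p̂(1-p̂)/n) = √(0.593 · 0.407 / 989) = 0.01562

z* = 2.576
Margin = z* · SE = 2.576 · 0.01562 = 0.0402

CI: 0.593 ± 0.0402 = (0.553, 0.633)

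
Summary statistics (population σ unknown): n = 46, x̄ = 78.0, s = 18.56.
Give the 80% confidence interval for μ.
(74.44, 81.56)

t-interval (σ unknown):
df = n - 1 = 45
t* = 1.301 for 80% confidence

Margin of error = t* · s/√n = 1.301 · 18.56/√46 = 3.56

CI: (74.44, 81.56)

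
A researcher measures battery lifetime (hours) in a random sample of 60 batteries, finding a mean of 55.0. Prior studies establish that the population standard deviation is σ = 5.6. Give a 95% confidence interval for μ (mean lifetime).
(53.58, 56.42)

z-interval (σ known):
z* = 1.960 for 95% confidence

Margin of error = z* · σ/√n = 1.960 · 5.6/√60 = 1.42

CI: (55.0 - 1.42, 55.0 + 1.42) = (53.58, 56.42)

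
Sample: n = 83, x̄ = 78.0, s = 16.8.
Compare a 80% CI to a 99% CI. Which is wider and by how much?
99% CI is wider by 4.97

df = 82
80% CI: t* = 1.292, (75.62, 80.38), width = 2 · t* · s/√n = 4.76
99% CI: t* = 2.637, (73.14, 82.86), width = 2 · t* · s/√n = 9.73

The 99% CI is wider by 9.73 - 4.76 = 4.97.
Higher confidence requires a wider interval.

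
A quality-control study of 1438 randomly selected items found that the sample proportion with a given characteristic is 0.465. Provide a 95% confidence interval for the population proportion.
(0.439, 0.491)

Proportion CI:
SE = √(p̂(1-p̂)/n) = √(0.465 · 0.535 / 1438) = 0.01315

z* = 1.960
Margin = z* · SE = 1.960 · 0.01315 = 0.0258

CI: 0.465 ± 0.0258 = (0.439, 0.491)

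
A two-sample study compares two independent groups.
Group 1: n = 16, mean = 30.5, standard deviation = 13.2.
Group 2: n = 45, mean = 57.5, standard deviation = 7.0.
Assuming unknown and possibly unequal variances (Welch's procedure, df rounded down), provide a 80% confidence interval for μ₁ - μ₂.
(-31.60, -22.40)

Difference: x̄₁ - x̄₂ = -27.00
SE = √(s₁²/n₁ + s₂²/n₂) = √(13.2²/16 + 7.0²/45) = 3.4611
df = 18.09 → 18 (Welch–Satterthwaite, rounded down)
t* = 1.330

CI: -27.00 ± 1.330 · 3.4611 = -27.00 ± 4.60 = (-31.60, -22.40)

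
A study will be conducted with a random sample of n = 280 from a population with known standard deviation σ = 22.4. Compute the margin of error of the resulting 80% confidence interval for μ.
Margin of error = 1.72

Margin of error = z* · σ/√n
= 1.282 · 22.4/√280
= 1.282 · 22.4/16.7332
= 1.72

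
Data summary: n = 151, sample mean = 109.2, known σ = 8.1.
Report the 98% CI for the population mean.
(107.67, 110.73)

z-interval (σ known):
z* = 2.326 for 98% confidence

Margin of error = z* · σ/√n = 2.326 · 8.1/√151 = 1.53

CI: (109.2 - 1.53, 109.2 + 1.53) = (107.67, 110.73)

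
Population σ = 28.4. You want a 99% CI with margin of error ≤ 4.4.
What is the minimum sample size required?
n ≥ 277

For margin E ≤ 4.4:
n ≥ (z* · σ / E)²
n ≥ (2.576 · 28.4 / 4.4)²
n ≥ 276.45

Minimum n = 277 (rounding up)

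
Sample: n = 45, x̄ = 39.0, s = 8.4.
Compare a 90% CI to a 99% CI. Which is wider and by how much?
99% CI is wider by 2.53

df = 44
90% CI: t* = 1.680, (36.90, 41.10), width = 2 · t* · s/√n = 4.21
99% CI: t* = 2.692, (35.63, 42.37), width = 2 · t* · s/√n = 6.74

The 99% CI is wider by 6.74 - 4.21 = 2.53.
Higher confidence requires a wider interval.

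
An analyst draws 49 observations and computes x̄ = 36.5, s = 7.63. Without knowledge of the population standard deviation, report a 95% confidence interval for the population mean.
(34.31, 38.69)

t-interval (σ unknown):
df = n - 1 = 48
t* = 2.011 for 95% confidence

Margin of error = t* · s/√n = 2.011 · 7.63/√49 = 2.19

CI: (34.31, 38.69)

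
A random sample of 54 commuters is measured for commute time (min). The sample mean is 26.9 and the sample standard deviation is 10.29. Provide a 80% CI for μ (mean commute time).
(25.08, 28.72)

t-interval (σ unknown):
df = n - 1 = 53
t* = 1.298 for 80% confidence

Margin of error = t* · s/√n = 1.298 · 10.29/√54 = 1.82

CI: (25.08, 28.72)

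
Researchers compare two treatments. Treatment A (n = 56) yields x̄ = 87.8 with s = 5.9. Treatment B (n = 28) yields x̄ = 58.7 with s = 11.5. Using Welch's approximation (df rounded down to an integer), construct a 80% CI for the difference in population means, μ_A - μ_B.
(26.08, 32.12)

Difference: x̄₁ - x̄₂ = 29.10
SE = √(s₁²/n₁ + s₂²/n₂) = √(5.9²/56 + 11.5²/28) = 2.3119
df = 34.28 → 34 (Welch–Satterthwaite, rounded down)
t* = 1.307

CI: 29.10 ± 1.307 · 2.3119 = 29.10 ± 3.02 = (26.08, 32.12)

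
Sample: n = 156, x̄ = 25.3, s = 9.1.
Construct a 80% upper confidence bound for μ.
μ ≤ 25.91

Upper bound (one-sided):
t* = 0.844 (one-sided for 80%)
Upper bound = x̄ + t* · s/√n = 25.3 + 0.844 · 9.1/√156 = 25.91

We are 80% confident that μ ≤ 25.91.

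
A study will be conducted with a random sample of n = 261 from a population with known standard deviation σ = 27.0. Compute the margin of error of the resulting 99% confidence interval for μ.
Margin of error = 4.31

Margin of error = z* · σ/√n
= 2.576 · 27.0/√261
= 2.576 · 27.0/16.1555
= 4.31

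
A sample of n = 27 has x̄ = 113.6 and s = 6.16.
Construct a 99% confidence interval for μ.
(110.31, 116.89)

t-interval (σ unknown):
df = n - 1 = 26
t* = 2.779 for 99% confidence

Margin of error = t* · s/√n = 2.779 · 6.16/√27 = 3.29

CI: (110.31, 116.89)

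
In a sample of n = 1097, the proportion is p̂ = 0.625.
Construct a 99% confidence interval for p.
(0.587, 0.663)

Proportion CI:
SE = √(p̂(1-p̂)/n) = √(0.625 · 0.375 / 1097) = 0.01462

z* = 2.576
Margin = z* · SE = 2.576 · 0.01462 = 0.0377

CI: 0.625 ± 0.0377 = (0.587, 0.663)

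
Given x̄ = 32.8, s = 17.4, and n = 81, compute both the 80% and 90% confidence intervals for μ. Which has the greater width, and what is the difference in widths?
90% CI is wider by 1.43

df = 80
80% CI: t* = 1.292, (30.30, 35.30), width = 2 · t* · s/√n = 5.00
90% CI: t* = 1.664, (29.58, 36.02), width = 2 · t* · s/√n = 6.43

The 90% CI is wider by 6.43 - 5.00 = 1.43.
Higher confidence requires a wider interval.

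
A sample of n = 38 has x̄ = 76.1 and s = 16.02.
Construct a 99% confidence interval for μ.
(69.04, 83.16)

t-interval (σ unknown):
df = n - 1 = 37
t* = 2.715 for 99% confidence

Margin of error = t* · s/√n = 2.715 · 16.02/√38 = 7.06

CI: (69.04, 83.16)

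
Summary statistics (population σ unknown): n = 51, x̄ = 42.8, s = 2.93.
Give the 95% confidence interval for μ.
(41.98, 43.62)

t-interval (σ unknown):
df = n - 1 = 50
t* = 2.009 for 95% confidence

Margin of error = t* · s/√n = 2.009 · 2.93/√51 = 0.82

CI: (41.98, 43.62)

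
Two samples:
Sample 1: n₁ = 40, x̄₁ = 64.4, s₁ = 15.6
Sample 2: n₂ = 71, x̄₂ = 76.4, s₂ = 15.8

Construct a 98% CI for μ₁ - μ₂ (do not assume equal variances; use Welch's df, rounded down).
(-19.35, -4.65)

Difference: x̄₁ - x̄₂ = -12.00
SE = √(s₁²/n₁ + s₂²/n₂) = √(15.6²/40 + 15.8²/71) = 3.0984
df = 81.87 → 81 (Welch–Satterthwaite, rounded down)
t* = 2.373

CI: -12.00 ± 2.373 · 3.0984 = -12.00 ± 7.35 = (-19.35, -4.65)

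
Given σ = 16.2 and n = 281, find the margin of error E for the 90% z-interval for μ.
Margin of error = 1.59

Margin of error = z* · σ/√n
= 1.645 · 16.2/√281
= 1.645 · 16.2/16.7631
= 1.59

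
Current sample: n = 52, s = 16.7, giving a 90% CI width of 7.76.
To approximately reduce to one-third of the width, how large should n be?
n ≈ 468

CI width ∝ 1/√n
To reduce width by factor 3, need √n to grow by 3 → need 3² = 9 times as many samples.

Current: n = 52, width = 7.76
New: n = 468, width ≈ 2.54

Width reduced by factor of 7.76/2.54 = 3.06.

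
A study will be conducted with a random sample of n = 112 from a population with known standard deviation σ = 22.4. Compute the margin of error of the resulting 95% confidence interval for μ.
Margin of error = 4.15

Margin of error = z* · σ/√n
= 1.960 · 22.4/√112
= 1.960 · 22.4/10.5830
= 4.15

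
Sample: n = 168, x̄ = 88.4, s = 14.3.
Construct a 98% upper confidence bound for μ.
μ ≤ 90.68

Upper bound (one-sided):
t* = 2.070 (one-sided for 98%)
Upper bound = x̄ + t* · s/√n = 88.4 + 2.070 · 14.3/√168 = 90.68

We are 98% confident that μ ≤ 90.68.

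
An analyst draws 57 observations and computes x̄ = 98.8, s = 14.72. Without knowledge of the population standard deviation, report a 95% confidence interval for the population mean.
(94.89, 102.71)

t-interval (σ unknown):
df = n - 1 = 56
t* = 2.003 for 95% confidence

Margin of error = t* · s/√n = 2.003 · 14.72/√57 = 3.91

CI: (94.89, 102.71)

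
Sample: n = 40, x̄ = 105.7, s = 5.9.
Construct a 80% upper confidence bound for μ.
μ ≤ 106.49

Upper bound (one-sided):
t* = 0.851 (one-sided for 80%)
Upper bound = x̄ + t* · s/√n = 105.7 + 0.851 · 5.9/√40 = 106.49

We are 80% confident that μ ≤ 106.49.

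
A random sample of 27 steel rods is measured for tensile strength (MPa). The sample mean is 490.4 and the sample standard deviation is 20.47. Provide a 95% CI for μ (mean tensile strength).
(482.30, 498.50)

t-interval (σ unknown):
df = n - 1 = 26
t* = 2.056 for 95% confidence

Margin of error = t* · s/√n = 2.056 · 20.47/√27 = 8.10

CI: (482.30, 498.50)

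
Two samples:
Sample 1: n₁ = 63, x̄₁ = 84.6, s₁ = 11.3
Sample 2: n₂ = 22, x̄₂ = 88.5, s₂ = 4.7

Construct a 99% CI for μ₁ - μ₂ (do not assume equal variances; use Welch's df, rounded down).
(-8.49, 0.69)

Difference: x̄₁ - x̄₂ = -3.90
SE = √(s₁²/n₁ + s₂²/n₂) = √(11.3²/63 + 4.7²/22) = 1.7410
df = 80.39 → 80 (Welch–Satterthwaite, rounded down)
t* = 2.639

CI: -3.90 ± 2.639 · 1.7410 = -3.90 ± 4.59 = (-8.49, 0.69)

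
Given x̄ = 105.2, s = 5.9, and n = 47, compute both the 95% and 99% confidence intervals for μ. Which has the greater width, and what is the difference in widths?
99% CI is wider by 1.16

df = 46
95% CI: t* = 2.013, (103.47, 106.93), width = 2 · t* · s/√n = 3.46
99% CI: t* = 2.687, (102.89, 107.51), width = 2 · t* · s/√n = 4.62

The 99% CI is wider by 4.62 - 3.46 = 1.16.
Higher confidence requires a wider interval.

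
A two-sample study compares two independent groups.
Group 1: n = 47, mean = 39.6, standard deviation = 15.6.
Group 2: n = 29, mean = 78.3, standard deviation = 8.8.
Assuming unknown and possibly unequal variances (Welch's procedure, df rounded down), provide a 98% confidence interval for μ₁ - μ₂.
(-45.36, -32.04)

Difference: x̄₁ - x̄₂ = -38.70
SE = √(s₁²/n₁ + s₂²/n₂) = √(15.6²/47 + 8.8²/29) = 2.8015
df = 73.55 → 73 (Welch–Satterthwaite, rounded down)
t* = 2.379

CI: -38.70 ± 2.379 · 2.8015 = -38.70 ± 6.66 = (-45.36, -32.04)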